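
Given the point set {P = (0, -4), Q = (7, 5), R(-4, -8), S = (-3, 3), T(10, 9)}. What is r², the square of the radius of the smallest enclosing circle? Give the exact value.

121.25

A smallest enclosing disk is always determined by at most three of the input points on its boundary.
The farthest pair is R–T with squared distance 485. The circle on this segment as diameter has centre (3, 0.5) and r² = 485/4 = 121.25.
Check P: distance² to centre = 29.25 ≤ 121.25, so it lies inside.
All remaining points lie in this disk, and no smaller disk contains both endpoints, so this is the minimum enclosing circle.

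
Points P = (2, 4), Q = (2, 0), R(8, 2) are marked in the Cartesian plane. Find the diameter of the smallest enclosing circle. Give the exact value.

Side lengths²: PQ² = 16, PR² = 40, QR² = 40.
Since QR² = 40 < 40 + 16 = 56, the triangle is acute, so the smallest enclosing circle is the circumcircle.
Circumcentre = (14/3, 2), r² = 100/9.
Diameter = 2r = 2√(100/9) = 20/3.

20/3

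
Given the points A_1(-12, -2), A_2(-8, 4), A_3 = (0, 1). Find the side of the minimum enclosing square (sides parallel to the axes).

The bounding box has width 12 and height 6.
An axis-aligned square enclosing the set must have side ≥ max(width, height).
So the minimum side is max(12, 6) = 12.

12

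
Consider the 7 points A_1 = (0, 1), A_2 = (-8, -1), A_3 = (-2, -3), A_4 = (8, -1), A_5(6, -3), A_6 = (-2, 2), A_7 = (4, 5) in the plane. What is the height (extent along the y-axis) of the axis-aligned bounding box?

8

max y = 5, min y = -3, so height = 8.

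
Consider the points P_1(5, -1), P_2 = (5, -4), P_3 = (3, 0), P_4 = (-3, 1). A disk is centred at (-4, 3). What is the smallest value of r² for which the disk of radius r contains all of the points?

The required radius is the distance from (-4, 3) to the farthest point.
Squared distances: 97, 130, 58, 5.
Maximum is 130, attained at P_2.

130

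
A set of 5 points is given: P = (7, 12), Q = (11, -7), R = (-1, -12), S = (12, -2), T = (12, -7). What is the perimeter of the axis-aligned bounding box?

74

Width = max x − min x = 12 − (-1) = 13.
Height = max y − min y = 12 − (-12) = 24.
Perimeter = 2(13 + 24) = 74.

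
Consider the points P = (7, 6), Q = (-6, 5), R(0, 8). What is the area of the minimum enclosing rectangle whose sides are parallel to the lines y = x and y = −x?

84

In coordinates u = x + y, v = x − y the rectangle is axis-aligned; the map (x,y)→(u,v) scales areas by 2.
u-values: 13, -1, 8; range = 13 − (-1) = 14.
v-values: 1, -11, -8; range = 1 − (-11) = 12.
Area = (14 × 12) / 2 = 84.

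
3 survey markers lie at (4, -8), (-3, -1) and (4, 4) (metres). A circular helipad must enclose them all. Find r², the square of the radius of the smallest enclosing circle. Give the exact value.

Call the three points A, B, C in the order given.
Side lengths²: AB² = 98, AC² = 144, BC² = 74.
Since AC² = 144 < 98 + 74 = 172, the triangle is acute, so the smallest enclosing circle is the circumcircle.
Circumcentre = (3, -2), r² = 37.

37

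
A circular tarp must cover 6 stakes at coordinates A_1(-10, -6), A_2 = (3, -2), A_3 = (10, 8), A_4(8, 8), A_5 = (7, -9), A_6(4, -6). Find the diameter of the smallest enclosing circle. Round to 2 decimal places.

24.41

By Welzl's lemma the MEC is supported by two points (diametrically opposite) or three points (on a circumcircle).
The farthest pair is A_1–A_3 with squared distance 596. The circle on this segment as diameter has centre (0, 1) and r² = 596/4 = 149.
Check A_2: distance² to centre = 18 ≤ 149, so it lies inside.
All remaining points lie in this disk, and no smaller disk contains both endpoints, so this is the minimum enclosing circle.
Diameter = 2r = 2√149 ≈ 24.41.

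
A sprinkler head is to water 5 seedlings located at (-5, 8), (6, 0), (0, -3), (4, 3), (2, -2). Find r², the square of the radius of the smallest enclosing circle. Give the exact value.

67525/1458

The minimum enclosing circle of a finite set is fixed by two of the points (as a diameter) or three (as a circumcircle).
The minimum enclosing circle is determined by three boundary points: (-5, 8), (6, 0), (0, -3).
Their circumcentre is (19/54, 205/54) with r² = 67525/1458.
The farthest remaining point (2, -2) is at distance² 52945/1458 ≤ 67525/1458.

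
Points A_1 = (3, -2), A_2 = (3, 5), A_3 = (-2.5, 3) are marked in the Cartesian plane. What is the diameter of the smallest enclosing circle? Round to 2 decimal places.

Side lengths²: A_1A_2² = 49, A_1A_3² = 55.25, A_2A_3² = 34.25.
Since A_1A_3² = 55.25 < 49 + 34.25 = 83.25, the triangle is acute, so the smallest enclosing circle is the circumcircle.
Circumcentre = (51/44, 1.5), r² = 30277/1936.
Diameter = 2r = 2√(30277/1936) ≈ 7.91.

7.91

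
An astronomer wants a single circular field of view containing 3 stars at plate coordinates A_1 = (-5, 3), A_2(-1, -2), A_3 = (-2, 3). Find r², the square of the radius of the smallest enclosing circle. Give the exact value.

10.25

Side lengths²: A_1A_2² = 41, A_1A_3² = 9, A_2A_3² = 26.
Since A_1A_2² = 41 ≥ 26 + 9 = 35, the angle opposite A_1A_2 is not acute, so the smallest enclosing circle has A_1A_2 as diameter.
Centre = midpoint of A_1A_2 = (-3, 0.5), r² = 41/4 = 10.25.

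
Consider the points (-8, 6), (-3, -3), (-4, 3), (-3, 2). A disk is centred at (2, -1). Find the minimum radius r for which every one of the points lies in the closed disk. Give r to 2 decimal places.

The required radius is the distance from (2, -1) to the farthest point.
Squared distances: 149, 29, 52, 34.
Maximum is 149, attained at (-8, 6).
r = √149 ≈ 12.21.

12.21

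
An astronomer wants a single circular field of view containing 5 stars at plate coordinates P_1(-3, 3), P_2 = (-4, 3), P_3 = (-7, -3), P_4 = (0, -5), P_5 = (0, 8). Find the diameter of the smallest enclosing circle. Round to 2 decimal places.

13.56

The minimum enclosing circle of a finite set is fixed by two of the points (as a diameter) or three (as a circumcircle).
The minimum enclosing circle is determined by three boundary points: P_3, P_4, P_5.
Their circumcentre is (-27/14, 1.5) with r² = 4505/98.
The farthest remaining point P_2 is at distance² 641/98 ≤ 4505/98.
Diameter = 2r = 2√(4505/98) ≈ 13.56.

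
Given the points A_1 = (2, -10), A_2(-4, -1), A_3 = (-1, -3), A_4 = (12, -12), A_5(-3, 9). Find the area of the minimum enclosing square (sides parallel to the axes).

The bounding box has width 16 and height 21.
An axis-aligned square enclosing the set must have side ≥ max(width, height).
So the minimum side is max(16, 21) = 21.
Area = 21² = 441.

441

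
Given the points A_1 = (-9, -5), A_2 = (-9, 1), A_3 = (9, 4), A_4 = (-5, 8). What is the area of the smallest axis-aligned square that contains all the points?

324

The bounding box has width 18 and height 13.
An axis-aligned square enclosing the set must have side ≥ max(width, height).
So the minimum side is max(18, 13) = 18.
Area = 18² = 324.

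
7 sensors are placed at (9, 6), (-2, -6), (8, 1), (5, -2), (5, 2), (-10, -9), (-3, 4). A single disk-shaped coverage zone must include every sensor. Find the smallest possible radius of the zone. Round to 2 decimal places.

12.10

The farthest pair is (9, 6)–(-10, -9) with squared distance 586. The circle on this segment as diameter has centre (-0.5, -1.5) and r² = 586/4 = 146.5.
Check (-2, -6): distance² to centre = 22.5 ≤ 146.5, so it lies inside.
All remaining points lie in this disk, and no smaller disk contains both endpoints, so this is the minimum enclosing circle.
r = √(146.5) ≈ 12.10.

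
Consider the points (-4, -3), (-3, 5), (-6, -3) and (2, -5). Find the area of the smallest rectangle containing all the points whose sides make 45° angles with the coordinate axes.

In coordinates u = x + y, v = x − y the rectangle is axis-aligned; the map (x,y)→(u,v) scales areas by 2.
u-values: -7, 2, -9, -3; range = 2 − (-9) = 11.
v-values: -1, -8, -3, 7; range = 7 − (-8) = 15.
Area = (11 × 15) / 2 = 82.5.

82.5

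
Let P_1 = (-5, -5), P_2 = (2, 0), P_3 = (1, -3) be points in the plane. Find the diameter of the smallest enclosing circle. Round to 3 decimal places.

8.602

Side lengths²: P_1P_2² = 74, P_1P_3² = 40, P_2P_3² = 10.
Since P_1P_2² = 74 ≥ 40 + 10 = 50, the angle opposite P_1P_2 is not acute, so the smallest enclosing circle has P_1P_2 as diameter.
Centre = midpoint of P_1P_2 = (-1.5, -2.5), r² = 74/4 = 18.5.
Diameter = 2r = 2√(18.5) ≈ 8.602.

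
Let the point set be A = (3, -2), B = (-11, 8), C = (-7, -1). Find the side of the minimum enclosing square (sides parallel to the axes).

14

The bounding box has width 14 and height 10.
An axis-aligned square enclosing the set must have side ≥ max(width, height).
So the minimum side is max(14, 10) = 14.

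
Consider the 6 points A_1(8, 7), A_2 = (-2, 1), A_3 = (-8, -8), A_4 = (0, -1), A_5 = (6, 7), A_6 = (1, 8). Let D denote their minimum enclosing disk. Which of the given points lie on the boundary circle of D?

A_1, A_3

The farthest pair is A_1–A_3 with squared distance 481. The circle on this segment as diameter has centre (0, -0.5) and r² = 481/4 = 120.25.
Check A_2: distance² to centre = 6.25 ≤ 120.25, so it lies inside.
All remaining points lie in this disk, and no smaller disk contains both endpoints, so this is the minimum enclosing circle.
The points at distance exactly r from the centre are A_1, A_3 — 2 points.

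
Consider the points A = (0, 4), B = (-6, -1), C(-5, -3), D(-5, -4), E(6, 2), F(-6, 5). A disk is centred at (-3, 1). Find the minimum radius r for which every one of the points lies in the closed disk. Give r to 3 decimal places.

9.055

The required radius is the distance from (-3, 1) to the farthest point.
Squared distances: 18, 13, 20, 29, 82, 25.
Maximum is 82, attained at E.
r = √82 ≈ 9.055.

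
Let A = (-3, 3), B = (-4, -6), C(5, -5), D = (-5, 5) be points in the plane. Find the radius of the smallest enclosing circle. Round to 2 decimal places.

A smallest enclosing disk is always determined by at most three of the input points on its boundary.
The minimum enclosing circle is determined by three boundary points: B, C, D.
Their circumcentre is (-0.1, -0.1) with r² = 50.02.
The farthest remaining point A is at distance² 18.02 ≤ 50.02.
r = √(50.02) ≈ 7.07.

7.07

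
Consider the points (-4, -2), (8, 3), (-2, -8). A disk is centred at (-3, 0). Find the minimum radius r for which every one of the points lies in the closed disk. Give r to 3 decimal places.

11.402

The required radius is the distance from (-3, 0) to the farthest point.
Squared distances: 5, 130, 65.
Maximum is 130, attained at (8, 3).
r = √130 ≈ 11.402.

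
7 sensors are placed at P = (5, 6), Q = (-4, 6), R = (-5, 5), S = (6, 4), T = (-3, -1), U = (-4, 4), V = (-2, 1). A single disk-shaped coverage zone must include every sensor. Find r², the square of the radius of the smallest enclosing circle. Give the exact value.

31.572265625

The minimum enclosing circle of a finite set is fixed by two of the points (as a diameter) or three (as a circumcircle).
The minimum enclosing circle is determined by three boundary points: R, S, T.
Their circumcentre is (0.40625, 3.46875) with r² = 31.572265625.
The farthest remaining point P is at distance² 27.509765625 ≤ 31.572265625.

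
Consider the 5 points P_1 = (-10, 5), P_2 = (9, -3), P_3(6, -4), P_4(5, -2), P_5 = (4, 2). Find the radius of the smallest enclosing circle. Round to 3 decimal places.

10.308

By Welzl's lemma the MEC is supported by two points (diametrically opposite) or three points (on a circumcircle).
The farthest pair is P_1–P_2 with squared distance 425. The circle on this segment as diameter has centre (-0.5, 1) and r² = 425/4 = 106.25.
Check P_3: distance² to centre = 67.25 ≤ 106.25, so it lies inside.
All remaining points lie in this disk, and no smaller disk contains both endpoints, so this is the minimum enclosing circle.
r = √(106.25) ≈ 10.308.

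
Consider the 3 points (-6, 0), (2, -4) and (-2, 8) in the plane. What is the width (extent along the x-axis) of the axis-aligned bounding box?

max x = 2, min x = -6, so width = 8.

8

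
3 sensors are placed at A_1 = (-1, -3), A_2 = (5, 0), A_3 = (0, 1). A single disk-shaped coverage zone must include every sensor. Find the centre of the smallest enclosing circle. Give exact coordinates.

(2, -1.5)

Side lengths²: A_1A_2² = 45, A_1A_3² = 17, A_2A_3² = 26.
Since A_1A_2² = 45 ≥ 26 + 17 = 43, the angle opposite A_1A_2 is not acute, so the smallest enclosing circle has A_1A_2 as diameter.
Centre = midpoint of A_1A_2 = (2, -1.5), r² = 45/4 = 11.25.
Centre = (2, -1.5).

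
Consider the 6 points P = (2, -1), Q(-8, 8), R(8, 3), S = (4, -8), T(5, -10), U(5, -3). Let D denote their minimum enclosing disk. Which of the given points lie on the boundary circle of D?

The minimum enclosing circle of a finite set is fixed by two of the points (as a diameter) or three (as a circumcircle).
The farthest pair is Q–T with squared distance 493. The circle on this segment as diameter has centre (-1.5, -1) and r² = 493/4 = 123.25.
Check P: distance² to centre = 12.25 ≤ 123.25, so it lies inside.
All remaining points lie in this disk, and no smaller disk contains both endpoints, so this is the minimum enclosing circle.
The points at distance exactly r from the centre are Q, T — 2 points.

Q, T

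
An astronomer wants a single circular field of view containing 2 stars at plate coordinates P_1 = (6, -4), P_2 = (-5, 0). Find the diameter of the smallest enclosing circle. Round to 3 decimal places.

11.705

The smallest circle enclosing two points has them as diameter endpoints.
Centre = midpoint = (0.5, -2); r² = |P_1P_2|²/4 = 137/4 = 34.25.
Diameter = 2r = 2√(34.25) ≈ 11.705.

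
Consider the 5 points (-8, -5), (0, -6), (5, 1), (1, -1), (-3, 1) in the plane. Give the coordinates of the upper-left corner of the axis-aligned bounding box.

(-8, 1)

x-range [-8, 5], y-range [-6, 1].
The upper-left corner is (-8, 1).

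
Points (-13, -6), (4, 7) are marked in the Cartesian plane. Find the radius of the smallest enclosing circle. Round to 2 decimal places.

The smallest circle enclosing two points has them as diameter endpoints.
Centre = midpoint = (-4.5, 0.5); r² = |(-13, -6)−(4, 7)|²/4 = 458/4 = 114.5.
r = √(114.5) ≈ 10.70.

10.70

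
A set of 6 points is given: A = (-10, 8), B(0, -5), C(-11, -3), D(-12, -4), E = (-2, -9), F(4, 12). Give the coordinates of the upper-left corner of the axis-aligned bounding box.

(-12, 12)

x-range [-12, 4], y-range [-9, 12].
The upper-left corner is (-12, 12).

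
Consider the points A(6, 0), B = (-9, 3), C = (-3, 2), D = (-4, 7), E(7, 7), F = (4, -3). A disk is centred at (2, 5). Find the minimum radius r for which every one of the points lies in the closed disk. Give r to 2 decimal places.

The required radius is the distance from (2, 5) to the farthest point.
Squared distances: 41, 125, 34, 40, 29, 68.
Maximum is 125, attained at B.
r = √125 ≈ 11.18.

11.18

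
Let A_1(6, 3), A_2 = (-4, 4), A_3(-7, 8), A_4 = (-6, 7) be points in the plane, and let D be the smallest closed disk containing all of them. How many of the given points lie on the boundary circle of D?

2

A smallest enclosing disk is always determined by at most three of the input points on its boundary.
The farthest pair is A_1–A_3 with squared distance 194. The circle on this segment as diameter has centre (-0.5, 5.5) and r² = 194/4 = 48.5.
Check A_2: distance² to centre = 14.5 ≤ 48.5, so it lies inside.
All remaining points lie in this disk, and no smaller disk contains both endpoints, so this is the minimum enclosing circle.
The points at distance exactly r from the centre are A_1, A_3 — 2 points.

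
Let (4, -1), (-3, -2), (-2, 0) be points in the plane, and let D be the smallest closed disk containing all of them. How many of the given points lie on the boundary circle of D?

Call the three points A, B, C in the order given.
Side lengths²: AB² = 50, AC² = 37, BC² = 5.
Since AB² = 50 ≥ 37 + 5 = 42, the angle opposite AB is not acute, so the smallest enclosing circle has AB as diameter.
Centre = midpoint of AB = (0.5, -1.5), r² = 50/4 = 12.5.
The points at distance exactly r from the centre are (4, -1), (-3, -2) — 2 points.

2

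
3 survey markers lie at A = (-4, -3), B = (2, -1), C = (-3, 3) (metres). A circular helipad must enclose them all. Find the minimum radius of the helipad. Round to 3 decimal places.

Side lengths²: AB² = 40, AC² = 37, BC² = 41.
Since BC² = 41 < 40 + 37 = 77, the triangle is acute, so the smallest enclosing circle is the circumcircle.
Circumcentre = (-53/34, -11/34), r² = 7585/578.
r = √(7585/578) ≈ 3.623.

3.623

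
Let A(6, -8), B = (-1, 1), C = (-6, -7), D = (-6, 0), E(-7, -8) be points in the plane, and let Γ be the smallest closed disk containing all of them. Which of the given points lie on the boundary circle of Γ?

By Welzl's lemma the MEC is supported by two points (diametrically opposite) or three points (on a circumcircle).
The minimum enclosing circle is determined by three boundary points: A, D, E.
Their circumcentre is (-0.5, -4.75) with r² = 52.8125.
The farthest remaining point C is at distance² 35.3125 ≤ 52.8125.
The points at distance exactly r from the centre are A, D, E — 3 points.

A, D, E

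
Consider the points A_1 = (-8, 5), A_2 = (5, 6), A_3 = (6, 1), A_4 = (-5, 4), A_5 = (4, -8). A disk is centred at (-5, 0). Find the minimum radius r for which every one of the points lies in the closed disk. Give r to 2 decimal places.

12.04

The required radius is the distance from (-5, 0) to the farthest point.
Squared distances: 34, 136, 122, 16, 145.
Maximum is 145, attained at A_5.
r = √145 ≈ 12.04.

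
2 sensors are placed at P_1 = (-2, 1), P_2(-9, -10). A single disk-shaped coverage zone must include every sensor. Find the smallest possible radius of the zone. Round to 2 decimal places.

The smallest circle enclosing two points has them as diameter endpoints.
Centre = midpoint = (-5.5, -4.5); r² = |P_1P_2|²/4 = 170/4 = 42.5.
r = √(42.5) ≈ 6.52.

6.52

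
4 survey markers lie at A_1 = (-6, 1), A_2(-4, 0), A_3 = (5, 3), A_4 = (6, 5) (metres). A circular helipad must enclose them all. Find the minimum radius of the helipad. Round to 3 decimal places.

6.325

A smallest enclosing disk is always determined by at most three of the input points on its boundary.
The farthest pair is A_1–A_4 with squared distance 160. The circle on this segment as diameter has centre (0, 3) and r² = 160/4 = 40.
Check A_2: distance² to centre = 25 ≤ 40, so it lies inside.
All remaining points lie in this disk, and no smaller disk contains both endpoints, so this is the minimum enclosing circle.
r = √40 ≈ 6.325.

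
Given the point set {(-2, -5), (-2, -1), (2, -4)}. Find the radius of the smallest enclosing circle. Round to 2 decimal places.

2.58

Call the three points A, B, C in the order given.
Side lengths²: AB² = 16, AC² = 17, BC² = 25.
Since BC² = 25 < 17 + 16 = 33, the triangle is acute, so the smallest enclosing circle is the circumcircle.
Circumcentre = (-0.375, -3), r² = 6.640625.
r = √(6.640625) ≈ 2.58.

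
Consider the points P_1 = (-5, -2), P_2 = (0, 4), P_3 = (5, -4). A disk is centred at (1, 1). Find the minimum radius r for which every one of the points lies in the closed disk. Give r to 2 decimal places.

6.71

The required radius is the distance from (1, 1) to the farthest point.
Squared distances: 45, 10, 41.
Maximum is 45, attained at P_1.
r = √45 ≈ 6.71.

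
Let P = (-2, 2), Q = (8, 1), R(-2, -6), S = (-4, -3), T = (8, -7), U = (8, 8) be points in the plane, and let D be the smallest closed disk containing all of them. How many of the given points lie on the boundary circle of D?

The minimum enclosing circle is determined by three boundary points: R, T, U.
Their circumcentre is (3.7, 0.5) with r² = 74.74.
The farthest remaining point S is at distance² 71.54 ≤ 74.74.
The points at distance exactly r from the centre are R, T, U — 3 points.

3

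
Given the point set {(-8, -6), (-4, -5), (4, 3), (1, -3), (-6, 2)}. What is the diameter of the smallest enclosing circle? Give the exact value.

The farthest pair is (-8, -6)–(4, 3) with squared distance 225. The circle on this segment as diameter has centre (-2, -1.5) and r² = 225/4 = 56.25.
Check (-4, -5): distance² to centre = 16.25 ≤ 56.25, so it lies inside.
All remaining points lie in this disk, and no smaller disk contains both endpoints, so this is the minimum enclosing circle.
Diameter = 2r = 2√(56.25) = 15.

15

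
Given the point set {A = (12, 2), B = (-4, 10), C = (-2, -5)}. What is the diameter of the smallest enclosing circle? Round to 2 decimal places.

18.92

Side lengths²: AB² = 320, AC² = 245, BC² = 229.
Since AB² = 320 < 245 + 229 = 474, the triangle is acute, so the smallest enclosing circle is the circumcircle.
Circumcentre = (2.625, 3.25), r² = 89.453125.
Diameter = 2r = 2√(89.453125) ≈ 18.92.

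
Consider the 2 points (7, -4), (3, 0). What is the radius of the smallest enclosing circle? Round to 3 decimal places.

2.828

The smallest circle enclosing two points has them as diameter endpoints.
Centre = midpoint = (5, -2); r² = |(7, -4)−(3, 0)|²/4 = 32/4 = 8.
r = √8 ≈ 2.828.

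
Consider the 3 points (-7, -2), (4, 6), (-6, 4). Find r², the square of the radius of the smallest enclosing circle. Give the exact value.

Call the three points A, B, C in the order given.
Side lengths²: AB² = 185, AC² = 37, BC² = 104.
Since AB² = 185 ≥ 104 + 37 = 141, the angle opposite AB is not acute, so the smallest enclosing circle has AB as diameter.
Centre = midpoint of AB = (-1.5, 2), r² = 185/4 = 46.25.

46.25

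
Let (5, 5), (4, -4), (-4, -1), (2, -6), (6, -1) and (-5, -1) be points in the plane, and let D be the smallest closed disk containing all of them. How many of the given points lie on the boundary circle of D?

3

The minimum enclosing circle of a finite set is fixed by two of the points (as a diameter) or three (as a circumcircle).
The minimum enclosing circle is determined by three boundary points: (5, 5), (2, -6), (-5, -1).
Their circumcentre is (51/46, 7/46) with r² = 40885/1058.
The farthest remaining point (-4, -1) is at distance² 29017/1058 ≤ 40885/1058.
The points at distance exactly r from the centre are (5, 5), (2, -6), (-5, -1) — 3 points.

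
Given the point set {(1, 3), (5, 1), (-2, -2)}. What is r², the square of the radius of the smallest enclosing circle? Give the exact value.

14.5

Call the three points A, B, C in the order given.
Side lengths²: AB² = 20, AC² = 34, BC² = 58.
Since BC² = 58 ≥ 34 + 20 = 54, the angle opposite BC is not acute, so the smallest enclosing circle has BC as diameter.
Centre = midpoint of BC = (1.5, -0.5), r² = 58/4 = 14.5.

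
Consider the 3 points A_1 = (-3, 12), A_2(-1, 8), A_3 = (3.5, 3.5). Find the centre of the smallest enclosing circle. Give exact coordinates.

Side lengths²: A_1A_2² = 20, A_1A_3² = 114.5, A_2A_3² = 40.5.
Since A_1A_3² = 114.5 ≥ 40.5 + 20 = 60.5, the angle opposite A_1A_3 is not acute, so the smallest enclosing circle has A_1A_3 as diameter.
Centre = midpoint of A_1A_3 = (0.25, 7.75), r² = 114.5/4 = 28.625.
Centre = (0.25, 7.75).

(0.25, 7.75)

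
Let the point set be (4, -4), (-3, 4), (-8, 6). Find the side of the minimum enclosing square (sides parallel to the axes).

12

The bounding box has width 12 and height 10.
An axis-aligned square enclosing the set must have side ≥ max(width, height).
So the minimum side is max(12, 10) = 12.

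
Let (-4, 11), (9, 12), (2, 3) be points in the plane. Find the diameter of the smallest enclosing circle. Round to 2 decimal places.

13.51

Call the three points A, B, C in the order given.
Side lengths²: AB² = 170, AC² = 100, BC² = 130.
Since AB² = 170 < 130 + 100 = 230, the triangle is acute, so the smallest enclosing circle is the circumcircle.
Circumcentre = (29/11, 107/11), r² = 5525/121.
Diameter = 2r = 2√(5525/121) ≈ 13.51.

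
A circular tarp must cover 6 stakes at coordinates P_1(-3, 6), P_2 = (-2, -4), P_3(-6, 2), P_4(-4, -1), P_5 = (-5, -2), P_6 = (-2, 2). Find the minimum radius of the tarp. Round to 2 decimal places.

5.02

By Welzl's lemma the MEC is supported by two points (diametrically opposite) or three points (on a circumcircle).
The farthest pair is P_1–P_2 with squared distance 101. The circle on this segment as diameter has centre (-2.5, 1) and r² = 101/4 = 25.25.
Check P_3: distance² to centre = 13.25 ≤ 25.25, so it lies inside.
All remaining points lie in this disk, and no smaller disk contains both endpoints, so this is the minimum enclosing circle.
r = √(25.25) ≈ 5.02.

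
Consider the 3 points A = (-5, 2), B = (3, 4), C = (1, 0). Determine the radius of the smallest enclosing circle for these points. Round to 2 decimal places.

4.12

Side lengths²: AB² = 68, AC² = 40, BC² = 20.
Since AB² = 68 ≥ 40 + 20 = 60, the angle opposite AB is not acute, so the smallest enclosing circle has AB as diameter.
Centre = midpoint of AB = (-1, 3), r² = 68/4 = 17.
r = √17 ≈ 4.12.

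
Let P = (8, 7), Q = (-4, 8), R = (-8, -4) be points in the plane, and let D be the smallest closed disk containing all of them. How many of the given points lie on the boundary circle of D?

2

Side lengths²: PQ² = 145, PR² = 377, QR² = 160.
Since PR² = 377 ≥ 160 + 145 = 305, the angle opposite PR is not acute, so the smallest enclosing circle has PR as diameter.
Centre = midpoint of PR = (0, 1.5), r² = 377/4 = 94.25.
The points at distance exactly r from the centre are P, R — 2 points.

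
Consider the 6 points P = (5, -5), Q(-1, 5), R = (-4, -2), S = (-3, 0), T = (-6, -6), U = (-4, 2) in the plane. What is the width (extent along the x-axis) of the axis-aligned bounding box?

11

max x = 5, min x = -6, so width = 11.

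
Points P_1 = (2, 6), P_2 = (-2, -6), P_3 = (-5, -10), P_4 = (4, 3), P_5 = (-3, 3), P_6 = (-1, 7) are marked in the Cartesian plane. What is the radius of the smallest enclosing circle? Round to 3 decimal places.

The minimum enclosing circle is determined by three boundary points: P_1, P_3, P_6.
Their circumcentre is (-49/22, -37/22) with r² = 18605/242.
The farthest remaining point P_4 is at distance² 14689/242 ≤ 18605/242.
r = √(18605/242) ≈ 8.768.

8.768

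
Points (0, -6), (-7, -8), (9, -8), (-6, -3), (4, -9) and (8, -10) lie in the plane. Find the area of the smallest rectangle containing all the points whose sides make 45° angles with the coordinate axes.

168

In coordinates u = x + y, v = x − y the rectangle is axis-aligned; the map (x,y)→(u,v) scales areas by 2.
u-values: -6, -15, 1, -9, -5, -2; range = 1 − (-15) = 16.
v-values: 6, 1, 17, -3, 13, 18; range = 18 − (-3) = 21.
Area = (16 × 21) / 2 = 168.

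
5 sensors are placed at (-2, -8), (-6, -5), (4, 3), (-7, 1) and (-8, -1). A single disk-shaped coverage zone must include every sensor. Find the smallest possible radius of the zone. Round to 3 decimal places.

6.765

The minimum enclosing circle of a finite set is fixed by two of the points (as a diameter) or three (as a circumcircle).
The minimum enclosing circle is determined by three boundary points: (-2, -8), (4, 3), (-8, -1).
Their circumcentre is (-67/54, -23/18) with r² = 66725/1458.
The farthest remaining point (-7, 1) is at distance² 55925/1458 ≤ 66725/1458.
r = √(66725/1458) ≈ 6.765.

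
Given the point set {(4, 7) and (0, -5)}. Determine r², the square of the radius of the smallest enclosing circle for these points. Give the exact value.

40

The smallest circle enclosing two points has them as diameter endpoints.
Centre = midpoint = (2, 1); r² = |(4, 7)−(0, -5)|²/4 = 160/4 = 40.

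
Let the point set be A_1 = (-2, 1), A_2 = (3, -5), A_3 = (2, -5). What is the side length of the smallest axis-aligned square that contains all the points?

6

The bounding box has width 5 and height 6.
An axis-aligned square enclosing the set must have side ≥ max(width, height).
So the minimum side is max(5, 6) = 6.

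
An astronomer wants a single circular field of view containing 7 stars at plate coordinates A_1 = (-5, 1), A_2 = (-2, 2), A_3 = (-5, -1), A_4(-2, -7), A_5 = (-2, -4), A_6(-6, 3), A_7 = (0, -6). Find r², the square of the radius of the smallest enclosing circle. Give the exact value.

A smallest enclosing disk is always determined by at most three of the input points on its boundary.
The minimum enclosing circle is determined by three boundary points: A_4, A_6, A_7.
Their circumcentre is (-3.375, -1.75) with r² = 29.453125.
The farthest remaining point A_2 is at distance² 15.953125 ≤ 29.453125.

29.453125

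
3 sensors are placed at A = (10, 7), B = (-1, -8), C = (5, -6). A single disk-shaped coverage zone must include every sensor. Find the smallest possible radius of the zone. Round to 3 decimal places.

9.301

Side lengths²: AB² = 346, AC² = 194, BC² = 40.
Since AB² = 346 ≥ 194 + 40 = 234, the angle opposite AB is not acute, so the smallest enclosing circle has AB as diameter.
Centre = midpoint of AB = (4.5, -0.5), r² = 346/4 = 86.5.
r = √(86.5) ≈ 9.301.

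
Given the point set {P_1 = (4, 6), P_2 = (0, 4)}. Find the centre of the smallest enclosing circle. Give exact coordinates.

The smallest circle enclosing two points has them as diameter endpoints.
Centre = midpoint = (2, 5); r² = |P_1P_2|²/4 = 20/4 = 5.
Centre = (2, 5).

(2, 5)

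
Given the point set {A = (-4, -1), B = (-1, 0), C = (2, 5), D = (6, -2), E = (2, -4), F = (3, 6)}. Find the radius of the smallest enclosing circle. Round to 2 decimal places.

The minimum enclosing circle is determined by three boundary points: A, D, F.
Their circumcentre is (27/22, 17/22) with r² = 7373/242.
The farthest remaining point E is at distance² 5657/242 ≤ 7373/242.
r = √(7373/242) ≈ 5.52.

5.52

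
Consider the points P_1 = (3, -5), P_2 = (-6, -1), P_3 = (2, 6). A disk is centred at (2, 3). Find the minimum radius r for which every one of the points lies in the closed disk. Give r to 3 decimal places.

8.944

The required radius is the distance from (2, 3) to the farthest point.
Squared distances: 65, 80, 9.
Maximum is 80, attained at P_2.
r = √80 ≈ 8.944.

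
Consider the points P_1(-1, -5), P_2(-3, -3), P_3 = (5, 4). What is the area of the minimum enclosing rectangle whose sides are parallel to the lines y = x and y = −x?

In coordinates u = x + y, v = x − y the rectangle is axis-aligned; the map (x,y)→(u,v) scales areas by 2.
u-values: -6, -6, 9; range = 9 − (-6) = 15.
v-values: 4, 0, 1; range = 4 − 0 = 4.
Area = (15 × 4) / 2 = 30.

30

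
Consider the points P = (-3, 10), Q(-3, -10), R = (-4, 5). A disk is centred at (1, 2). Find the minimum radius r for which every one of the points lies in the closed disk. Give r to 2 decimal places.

12.65

The required radius is the distance from (1, 2) to the farthest point.
Squared distances: 80, 160, 34.
Maximum is 160, attained at Q.
r = √160 ≈ 12.65.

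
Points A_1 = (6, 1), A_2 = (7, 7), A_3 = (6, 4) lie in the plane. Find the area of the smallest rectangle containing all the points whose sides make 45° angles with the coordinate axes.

In coordinates u = x + y, v = x − y the rectangle is axis-aligned; the map (x,y)→(u,v) scales areas by 2.
u-values: 7, 14, 10; range = 14 − 7 = 7.
v-values: 5, 0, 2; range = 5 − 0 = 5.
Area = (7 × 5) / 2 = 17.5.

17.5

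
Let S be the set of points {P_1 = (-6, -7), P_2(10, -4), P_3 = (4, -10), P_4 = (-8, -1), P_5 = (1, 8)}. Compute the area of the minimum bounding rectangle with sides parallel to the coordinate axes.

x ranges over [-8, 10], width 18.
y ranges over [-10, 8], height 18.
Area = 18 × 18 = 324.

324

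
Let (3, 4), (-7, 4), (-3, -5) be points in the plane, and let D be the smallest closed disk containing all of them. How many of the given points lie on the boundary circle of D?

3

Call the three points A, B, C in the order given.
Side lengths²: AB² = 100, AC² = 117, BC² = 97.
Since AC² = 117 < 100 + 97 = 197, the triangle is acute, so the smallest enclosing circle is the circumcircle.
Circumcentre = (-2, 5/6), r² = 1261/36.
The points at distance exactly r from the centre are (3, 4), (-7, 4), (-3, -5) — 3 points.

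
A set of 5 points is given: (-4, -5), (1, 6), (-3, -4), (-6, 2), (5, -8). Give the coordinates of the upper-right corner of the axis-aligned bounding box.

x-range [-6, 5], y-range [-8, 6].
The upper-right corner is (5, 6).

(5, 6)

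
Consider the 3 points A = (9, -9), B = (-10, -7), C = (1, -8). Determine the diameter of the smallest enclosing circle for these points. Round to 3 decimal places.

19.105

Side lengths²: AB² = 365, AC² = 65, BC² = 122.
Since AB² = 365 ≥ 122 + 65 = 187, the angle opposite AB is not acute, so the smallest enclosing circle has AB as diameter.
Centre = midpoint of AB = (-0.5, -8), r² = 365/4 = 91.25.
Diameter = 2r = 2√(91.25) ≈ 19.105.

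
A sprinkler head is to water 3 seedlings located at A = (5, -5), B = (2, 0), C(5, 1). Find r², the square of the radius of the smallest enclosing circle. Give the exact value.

85/9

Side lengths²: AB² = 34, AC² = 36, BC² = 10.
Since AC² = 36 < 34 + 10 = 44, the triangle is acute, so the smallest enclosing circle is the circumcircle.
Circumcentre = (13/3, -2), r² = 85/9.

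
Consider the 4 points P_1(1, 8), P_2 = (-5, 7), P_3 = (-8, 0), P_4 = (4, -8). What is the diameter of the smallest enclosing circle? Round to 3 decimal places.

The minimum enclosing circle of a finite set is fixed by two of the points (as a diameter) or three (as a circumcircle).
The farthest pair is P_2–P_4 with squared distance 306. The circle on this segment as diameter has centre (-0.5, -0.5) and r² = 306/4 = 76.5.
Check P_1: distance² to centre = 74.5 ≤ 76.5, so it lies inside.
All remaining points lie in this disk, and no smaller disk contains both endpoints, so this is the minimum enclosing circle.
Diameter = 2r = 2√(76.5) ≈ 17.493.

17.493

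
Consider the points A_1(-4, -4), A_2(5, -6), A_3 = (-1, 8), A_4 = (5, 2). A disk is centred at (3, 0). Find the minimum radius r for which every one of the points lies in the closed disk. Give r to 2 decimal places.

The required radius is the distance from (3, 0) to the farthest point.
Squared distances: 65, 40, 80, 8.
Maximum is 80, attained at A_3.
r = √80 ≈ 8.94.

8.94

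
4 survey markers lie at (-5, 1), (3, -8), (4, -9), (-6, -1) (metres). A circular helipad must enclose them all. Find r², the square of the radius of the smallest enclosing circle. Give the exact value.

45.25

By Welzl's lemma the MEC is supported by two points (diametrically opposite) or three points (on a circumcircle).
The farthest pair is (-5, 1)–(4, -9) with squared distance 181. The circle on this segment as diameter has centre (-0.5, -4) and r² = 181/4 = 45.25.
Check (3, -8): distance² to centre = 28.25 ≤ 45.25, so it lies inside.
All remaining points lie in this disk, and no smaller disk contains both endpoints, so this is the minimum enclosing circle.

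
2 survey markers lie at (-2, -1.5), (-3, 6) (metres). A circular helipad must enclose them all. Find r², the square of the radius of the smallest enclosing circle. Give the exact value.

The smallest circle enclosing two points has them as diameter endpoints.
Centre = midpoint = (-2.5, 2.25); r² = |(-2, -1.5)−(-3, 6)|²/4 = 57.25/4 = 14.3125.

14.3125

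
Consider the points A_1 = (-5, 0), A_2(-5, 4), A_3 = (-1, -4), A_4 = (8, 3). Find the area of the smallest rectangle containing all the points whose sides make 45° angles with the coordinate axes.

112

In coordinates u = x + y, v = x − y the rectangle is axis-aligned; the map (x,y)→(u,v) scales areas by 2.
u-values: -5, -1, -5, 11; range = 11 − (-5) = 16.
v-values: -5, -9, 3, 5; range = 5 − (-9) = 14.
Area = (16 × 14) / 2 = 112.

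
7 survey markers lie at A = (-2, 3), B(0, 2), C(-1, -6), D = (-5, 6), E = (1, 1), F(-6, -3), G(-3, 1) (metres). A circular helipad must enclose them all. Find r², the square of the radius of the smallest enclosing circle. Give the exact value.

40

A smallest enclosing disk is always determined by at most three of the input points on its boundary.
The farthest pair is C–D with squared distance 160. The circle on this segment as diameter has centre (-3, 0) and r² = 160/4 = 40.
Check A: distance² to centre = 10 ≤ 40, so it lies inside.
All remaining points lie in this disk, and no smaller disk contains both endpoints, so this is the minimum enclosing circle.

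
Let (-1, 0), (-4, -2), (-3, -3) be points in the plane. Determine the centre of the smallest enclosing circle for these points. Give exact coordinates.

(-2.3, -1.3)

Call the three points A, B, C in the order given.
Side lengths²: AB² = 13, AC² = 13, BC² = 2.
Since AC² = 13 < 13 + 2 = 15, the triangle is acute, so the smallest enclosing circle is the circumcircle.
Circumcentre = (-2.3, -1.3), r² = 3.38.
Centre = (-2.3, -1.3).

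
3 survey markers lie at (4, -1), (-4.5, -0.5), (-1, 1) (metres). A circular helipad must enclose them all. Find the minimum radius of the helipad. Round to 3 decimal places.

Call the three points A, B, C in the order given.
Side lengths²: AB² = 72.5, AC² = 29, BC² = 14.5.
Since AB² = 72.5 ≥ 29 + 14.5 = 43.5, the angle opposite AB is not acute, so the smallest enclosing circle has AB as diameter.
Centre = midpoint of AB = (-0.25, -0.75), r² = 72.5/4 = 18.125.
r = √(18.125) ≈ 4.257.

4.257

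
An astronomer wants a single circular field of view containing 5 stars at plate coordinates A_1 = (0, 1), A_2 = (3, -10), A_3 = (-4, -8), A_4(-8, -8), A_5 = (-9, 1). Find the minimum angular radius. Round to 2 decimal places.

The minimum enclosing circle of a finite set is fixed by two of the points (as a diameter) or three (as a circumcircle).
The farthest pair is A_2–A_5 with squared distance 265. The circle on this segment as diameter has centre (-3, -4.5) and r² = 265/4 = 66.25.
Check A_1: distance² to centre = 39.25 ≤ 66.25, so it lies inside.
All remaining points lie in this disk, and no smaller disk contains both endpoints, so this is the minimum enclosing circle.
r = √(66.25) ≈ 8.14.

8.14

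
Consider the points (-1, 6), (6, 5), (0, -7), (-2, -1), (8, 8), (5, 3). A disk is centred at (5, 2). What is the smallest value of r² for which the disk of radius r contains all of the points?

106

The required radius is the distance from (5, 2) to the farthest point.
Squared distances: 52, 10, 106, 58, 45, 1.
Maximum is 106, attained at (0, -7).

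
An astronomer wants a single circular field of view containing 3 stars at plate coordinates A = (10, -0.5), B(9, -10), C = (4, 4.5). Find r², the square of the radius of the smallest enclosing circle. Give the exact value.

58.8125

Side lengths²: AB² = 91.25, AC² = 61, BC² = 235.25.
Since BC² = 235.25 ≥ 91.25 + 61 = 152.25, the angle opposite BC is not acute, so the smallest enclosing circle has BC as diameter.
Centre = midpoint of BC = (6.5, -2.75), r² = 235.25/4 = 58.8125.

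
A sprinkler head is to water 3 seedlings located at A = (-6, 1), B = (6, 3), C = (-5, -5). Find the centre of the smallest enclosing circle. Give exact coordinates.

(0.5, -1)

Side lengths²: AB² = 148, AC² = 37, BC² = 185.
Since BC² = 185 ≥ 148 + 37 = 185, the angle opposite BC is not acute, so the smallest enclosing circle has BC as diameter.
Centre = midpoint of BC = (0.5, -1), r² = 185/4 = 46.25.
Centre = (0.5, -1).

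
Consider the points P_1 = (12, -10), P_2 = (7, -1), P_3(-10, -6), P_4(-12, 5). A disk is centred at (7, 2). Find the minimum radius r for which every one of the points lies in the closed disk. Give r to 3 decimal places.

19.235

The required radius is the distance from (7, 2) to the farthest point.
Squared distances: 169, 9, 353, 370.
Maximum is 370, attained at P_4.
r = √370 ≈ 19.235.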